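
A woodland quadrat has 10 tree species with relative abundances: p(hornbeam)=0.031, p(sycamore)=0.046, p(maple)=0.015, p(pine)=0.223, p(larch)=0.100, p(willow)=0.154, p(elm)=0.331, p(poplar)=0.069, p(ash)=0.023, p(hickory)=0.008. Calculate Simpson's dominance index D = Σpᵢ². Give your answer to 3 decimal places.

0.202

D = 0.031² + 0.046² + 0.015² + 0.223² + 0.1² + 0.154² + 0.331² + 0.069² + 0.023² + 0.008² = 0.00096 + 0.00212 + 0.00022 + 0.04973 + 0.01000 + 0.02372 + 0.10956 + 0.00476 + 0.00053 + 0.00006 = 0.20166 (working shown to 5 dp, full precision carried).
To 3 decimal places, D = 0.202.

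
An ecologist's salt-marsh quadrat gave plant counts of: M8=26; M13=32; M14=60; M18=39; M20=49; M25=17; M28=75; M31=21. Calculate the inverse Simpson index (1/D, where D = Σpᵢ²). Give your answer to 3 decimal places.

6.533

Total N = 26+32+60+39+49+17+75+21 = 319, so the proportions are 0.0815047, 0.1003135, 0.1880878, 0.1222571, 0.153605, 0.0532915, 0.2351097, 0.0658307 (working shown to 7 dp, full precision carried).
D = 0.0815047² + 0.1003135² + 0.1880878² + 0.1222571² + 0.153605² + 0.0532915² + 0.2351097² + 0.0658307² = 0.0066430 + 0.0100628 + 0.0353770 + 0.0149468 + 0.0235945 + 0.0028400 + 0.0552766 + 0.0043337 = 0.1530744.
So 1/D = 6.53277, i.e. 6.533 to 3 decimal places.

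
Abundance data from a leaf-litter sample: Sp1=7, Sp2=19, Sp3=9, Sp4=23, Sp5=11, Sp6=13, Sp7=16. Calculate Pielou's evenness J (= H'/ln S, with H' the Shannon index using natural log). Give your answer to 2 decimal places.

0.96

Total N = 7+19+9+23+11+13+16 = 98, so the proportions are 0.0714, 0.1939, 0.0918, 0.2347, 0.1122, 0.1327, 0.1633 (working shown to 4 dp, full precision carried).
H' = −Σ pᵢ ln pᵢ = −((-0.1885) + (-0.3181) + (-0.2193) + (-0.3402) + (-0.2455) + (-0.2680) + (-0.2959)) = 1.8754.
With S = 7 species, ln S = 1.9459, so J = 1.8754/1.9459 = 0.9638, i.e. 0.96 to 2 decimal places.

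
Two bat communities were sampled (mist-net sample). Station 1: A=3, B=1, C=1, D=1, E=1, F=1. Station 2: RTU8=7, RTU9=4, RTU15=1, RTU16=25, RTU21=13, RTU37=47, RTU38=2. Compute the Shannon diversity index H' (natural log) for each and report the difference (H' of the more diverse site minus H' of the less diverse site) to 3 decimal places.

0.257

Station 1: N=8, proportions 0.375, 0.125, 0.125, 0.125, 0.125, 0.125, giving H' = 1.66746 (working shown to 5 dp, full precision carried).
Station 2: N=99, proportions 0.07071, 0.0404, 0.0101, 0.25253, 0.13131, 0.47475, 0.0202, giving H' = 1.41001.
Difference = |1.66746 − 1.41001| = 0.25745, i.e. 0.257 to 3 decimal places.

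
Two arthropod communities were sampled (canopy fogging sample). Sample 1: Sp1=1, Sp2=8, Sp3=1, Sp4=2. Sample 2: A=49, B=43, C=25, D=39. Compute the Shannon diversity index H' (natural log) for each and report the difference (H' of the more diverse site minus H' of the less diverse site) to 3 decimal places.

Sample 1: N=12, proportions 0.08333, 0.66667, 0.08333, 0.16667, giving H' = 0.98309 (working shown to 5 dp, full precision carried).
Sample 2: N=156, proportions 0.3141, 0.27564, 0.16026, 0.25, giving H' = 1.35895.
Difference = |0.98309 − 1.35895| = 0.37586, i.e. 0.376 to 3 decimal places.

0.376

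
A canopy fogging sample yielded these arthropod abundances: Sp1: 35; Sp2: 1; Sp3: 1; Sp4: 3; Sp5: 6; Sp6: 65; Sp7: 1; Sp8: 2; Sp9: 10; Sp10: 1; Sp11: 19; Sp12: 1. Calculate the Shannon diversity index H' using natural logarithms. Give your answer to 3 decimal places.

Total N = 35+1+1+3+6+65+1+2+10+1+19+1 = 145, so the proportions are 0.24138, 0.0069, 0.0069, 0.02069, 0.04138, 0.44828, 0.0069, 0.01379, 0.06897, 0.0069, 0.13103, 0.0069 (working shown to 5 dp, full precision carried).
Each pᵢ ln pᵢ term: 0.24138×(-1.42139)=-0.34309, 0.0069×(-4.97673)=-0.03432, 0.0069×(-4.97673)=-0.03432, 0.02069×(-3.87812)=-0.08024, 0.04138×(-3.18497)=-0.13179, 0.44828×(-0.80235)=-0.35967, 0.0069×(-4.97673)=-0.03432, 0.01379×(-4.28359)=-0.05908, 0.06897×(-2.67415)=-0.18442, 0.0069×(-4.97673)=-0.03432, 0.13103×(-2.03229)=-0.26630, 0.0069×(-4.97673)=-0.03432.
Sum = -1.59621, so H' = 1.596.

1.596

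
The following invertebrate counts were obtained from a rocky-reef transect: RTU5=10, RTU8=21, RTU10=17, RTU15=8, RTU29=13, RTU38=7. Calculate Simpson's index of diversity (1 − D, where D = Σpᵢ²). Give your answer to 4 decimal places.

0.8075

Total N = 10+21+17+8+13+7 = 76, so the proportions are 0.131579, 0.276316, 0.223684, 0.105263, 0.171053, 0.092105 (working shown to 6 dp, full precision carried).
D = 0.131579² + 0.276316² + 0.223684² + 0.105263² + 0.171053² + 0.092105² = 0.017313 + 0.076350 + 0.050035 + 0.011080 + 0.029259 + 0.008483 = 0.192521.
So 1 − D = 0.807479, i.e. 0.8075 to 4 decimal places.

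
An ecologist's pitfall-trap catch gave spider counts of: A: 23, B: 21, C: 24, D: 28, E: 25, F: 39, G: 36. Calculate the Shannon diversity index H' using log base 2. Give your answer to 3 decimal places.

2.771

Total N = 23+21+24+28+25+39+36 = 196, so the proportions are 0.117347, 0.107143, 0.122449, 0.142857, 0.127551, 0.19898, 0.183673 (working shown to 6 dp, full precision carried).
Each pᵢ log₂ pᵢ term: 0.117347×(-3.091148)=-0.362737, 0.107143×(-3.222392)=-0.345256, 0.122449×(-3.029747)=-0.370989, 0.142857×(-2.807355)=-0.401051, 0.127551×(-2.970854)=-0.378935, 0.19898×(-2.329308)=-0.463485, 0.183673×(-2.444785)=-0.449042.
Sum = -2.771495, so H' = 2.771.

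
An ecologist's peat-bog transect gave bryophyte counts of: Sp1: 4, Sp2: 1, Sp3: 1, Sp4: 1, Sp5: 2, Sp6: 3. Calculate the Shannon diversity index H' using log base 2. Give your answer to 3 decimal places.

2.355

Total N = 4+1+1+1+2+3 = 12, so the proportions are 0.33333, 0.08333, 0.08333, 0.08333, 0.16667, 0.25 (working shown to 5 dp, full precision carried).
Each pᵢ log₂ pᵢ term: 0.33333×(-1.58496)=-0.52832, 0.08333×(-3.58496)=-0.29875, 0.08333×(-3.58496)=-0.29875, 0.08333×(-3.58496)=-0.29875, 0.16667×(-2.58496)=-0.43083, 0.25×(-2.00000)=-0.50000.
Sum = -2.35539, so H' = 2.355.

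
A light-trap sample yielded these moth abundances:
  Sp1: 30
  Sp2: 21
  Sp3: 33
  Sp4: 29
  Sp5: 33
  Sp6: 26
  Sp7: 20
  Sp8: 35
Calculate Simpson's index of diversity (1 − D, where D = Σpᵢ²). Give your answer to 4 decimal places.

0.8707

Total N = 30+21+33+29+33+26+20+35 = 227, so the proportions are 0.132159, 0.092511, 0.145374, 0.127753, 0.145374, 0.114537, 0.088106, 0.154185 (working shown to 6 dp, full precision carried).
D = 0.132159² + 0.092511² + 0.145374² + 0.127753² + 0.145374² + 0.114537² + 0.088106² + 0.154185² = 0.017466 + 0.008558 + 0.021134 + 0.016321 + 0.021134 + 0.013119 + 0.007763 + 0.023773 = 0.129267.
So 1 − D = 0.870733, i.e. 0.8707 to 4 decimal places.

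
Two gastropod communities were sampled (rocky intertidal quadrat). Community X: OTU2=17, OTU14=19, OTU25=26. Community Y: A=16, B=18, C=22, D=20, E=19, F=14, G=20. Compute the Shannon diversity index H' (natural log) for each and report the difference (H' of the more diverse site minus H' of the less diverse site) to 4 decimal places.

Community X: N=62, proportions 0.274194, 0.306452, 0.419355, giving H' = 1.081659 (working shown to 6 dp, full precision carried).
Community Y: N=129, proportions 0.124031, 0.139535, 0.170543, 0.155039, 0.147287, 0.108527, 0.155039, giving H' = 1.936468.
Difference = |1.081659 − 1.936468| = 0.854809, i.e. 0.8548 to 4 decimal places.

0.8548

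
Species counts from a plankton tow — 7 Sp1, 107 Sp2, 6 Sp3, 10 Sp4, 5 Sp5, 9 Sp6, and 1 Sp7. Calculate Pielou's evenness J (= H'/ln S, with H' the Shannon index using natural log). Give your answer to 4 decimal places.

Total N = 7+107+6+10+5+9+1 = 145, so the proportions are 0.048276, 0.737931, 0.041379, 0.068966, 0.034483, 0.062069, 0.006897 (working shown to 6 dp, full precision carried).
H' = −Σ pᵢ ln pᵢ = −((-0.146316) + (-0.224261) + (-0.131792) + (-0.184424) + (-0.116114) + (-0.172521) + (-0.034322)) = 1.009750.
With S = 7 species, ln S = 1.945910, so J = 1.009750/1.945910 = 0.518909, i.e. 0.5189 to 4 decimal places.

0.5189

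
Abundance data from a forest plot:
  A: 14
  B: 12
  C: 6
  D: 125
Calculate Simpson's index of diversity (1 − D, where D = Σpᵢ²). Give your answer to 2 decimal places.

Total N = 14+12+6+125 = 157, so the proportions are 0.0892, 0.0764, 0.0382, 0.7962 (working shown to 4 dp, full precision carried).
D = 0.0892² + 0.0764² + 0.0382² + 0.7962² = 0.0080 + 0.0058 + 0.0015 + 0.6339 = 0.6492.
So 1 − D = 0.3508, i.e. 0.35 to 2 decimal places.

0.35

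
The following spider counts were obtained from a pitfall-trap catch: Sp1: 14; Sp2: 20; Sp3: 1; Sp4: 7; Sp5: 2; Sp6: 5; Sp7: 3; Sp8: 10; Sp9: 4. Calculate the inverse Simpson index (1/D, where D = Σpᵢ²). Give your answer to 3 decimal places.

5.445

Total N = 14+20+1+7+2+5+3+10+4 = 66, so the proportions are 0.2121212, 0.3030303, 0.0151515, 0.1060606, 0.030303, 0.0757576, 0.0454545, 0.1515152, 0.0606061 (working shown to 7 dp, full precision carried).
D = 0.2121212² + 0.3030303² + 0.0151515² + 0.1060606² + 0.030303² + 0.0757576² + 0.0454545² + 0.1515152² + 0.0606061² = 0.0449954 + 0.0918274 + 0.0002296 + 0.0112489 + 0.0009183 + 0.0057392 + 0.0020661 + 0.0229568 + 0.0036731 = 0.1836547.
So 1/D = 5.44500, i.e. 5.445 to 3 decimal places.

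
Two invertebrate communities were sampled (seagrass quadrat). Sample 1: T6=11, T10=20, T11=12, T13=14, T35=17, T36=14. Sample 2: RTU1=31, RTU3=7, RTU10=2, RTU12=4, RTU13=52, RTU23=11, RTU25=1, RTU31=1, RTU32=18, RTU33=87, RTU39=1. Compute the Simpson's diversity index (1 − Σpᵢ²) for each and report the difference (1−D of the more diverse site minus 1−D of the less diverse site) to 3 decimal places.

Sample 1: N=88, proportions 0.125, 0.22727, 0.13636, 0.15909, 0.19318, 0.15909, giving 1−D = 0.82619 (working shown to 5 dp, full precision carried).
Sample 2: N=215, proportions 0.14419, 0.03256, 0.0093, 0.0186, 0.24186, 0.05116, 0.00465, 0.00465, 0.08372, 0.40465, 0.00465, giving 1−D = 0.74579.
Difference = |0.82619 − 0.74579| = 0.08040, i.e. 0.080 to 3 decimal places.

0.080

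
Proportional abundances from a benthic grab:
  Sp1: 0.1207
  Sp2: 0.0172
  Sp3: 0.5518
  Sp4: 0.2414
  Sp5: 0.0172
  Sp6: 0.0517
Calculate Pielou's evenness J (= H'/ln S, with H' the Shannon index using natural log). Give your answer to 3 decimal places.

H' = −Σ pᵢ ln pᵢ = −((-0.25521) + (-0.06988) + (-0.32808) + (-0.34310) + (-0.06988) + (-0.15315)) = 1.21931 (working shown to 5 dp, full precision carried).
With S = 6 species, ln S = 1.79176, so J = 1.21931/1.79176 = 0.68051, i.e. 0.681 to 3 decimal places.

0.681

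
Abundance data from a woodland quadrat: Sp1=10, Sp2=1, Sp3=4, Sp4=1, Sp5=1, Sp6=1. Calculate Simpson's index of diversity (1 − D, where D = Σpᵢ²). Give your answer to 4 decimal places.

Total N = 10+1+4+1+1+1 = 18, so the proportions are 0.555556, 0.055556, 0.222222, 0.055556, 0.055556, 0.055556 (working shown to 6 dp, full precision carried).
D = 0.555556² + 0.055556² + 0.222222² + 0.055556² + 0.055556² + 0.055556² = 0.308642 + 0.003086 + 0.049383 + 0.003086 + 0.003086 + 0.003086 = 0.370370.
So 1 − D = 0.629630, i.e. 0.6296 to 4 decimal places.

0.6296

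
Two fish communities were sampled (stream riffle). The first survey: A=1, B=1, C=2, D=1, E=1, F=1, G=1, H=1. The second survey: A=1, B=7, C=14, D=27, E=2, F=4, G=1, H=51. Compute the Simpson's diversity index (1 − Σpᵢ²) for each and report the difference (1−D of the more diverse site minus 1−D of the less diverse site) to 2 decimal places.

0.18

The first survey: N=9, proportions 0.1111, 0.1111, 0.2222, 0.1111, 0.1111, 0.1111, 0.1111, 0.1111, giving 1−D = 0.8642 (working shown to 4 dp, full precision carried).
The second survey: N=107, proportions 0.0093, 0.0654, 0.1308, 0.2523, 0.0187, 0.0374, 0.0093, 0.4766, giving 1−D = 0.6858.
Difference = |0.8642 − 0.6858| = 0.1784, i.e. 0.18 to 2 decimal places.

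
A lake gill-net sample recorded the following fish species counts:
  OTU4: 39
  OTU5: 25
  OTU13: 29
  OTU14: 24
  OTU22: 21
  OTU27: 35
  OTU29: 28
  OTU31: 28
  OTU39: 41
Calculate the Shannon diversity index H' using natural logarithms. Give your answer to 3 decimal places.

Total N = 39+25+29+24+21+35+28+28+41 = 270, so the proportions are 0.14444, 0.09259, 0.10741, 0.08889, 0.07778, 0.12963, 0.1037, 0.1037, 0.15185 (working shown to 5 dp, full precision carried).
Each pᵢ ln pᵢ term: 0.14444×(-1.93486)=-0.27948, 0.09259×(-2.37955)=-0.22033, 0.10741×(-2.23113)=-0.23964, 0.08889×(-2.42037)=-0.21514, 0.07778×(-2.55390)=-0.19864, 0.12963×(-2.04307)=-0.26484, 0.1037×(-2.26622)=-0.23502, 0.1037×(-2.26622)=-0.23502, 0.15185×(-1.88485)=-0.28622.
Sum = -2.17432, so H' = 2.174.

2.174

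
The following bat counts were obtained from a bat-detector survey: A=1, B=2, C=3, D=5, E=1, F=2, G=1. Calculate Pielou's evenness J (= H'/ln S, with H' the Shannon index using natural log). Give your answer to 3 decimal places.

0.908

Total N = 1+2+3+5+1+2+1 = 15, so the proportions are 0.06667, 0.13333, 0.2, 0.33333, 0.06667, 0.13333, 0.06667 (working shown to 5 dp, full precision carried).
H' = −Σ pᵢ ln pᵢ = −((-0.18054) + (-0.26865) + (-0.32189) + (-0.36620) + (-0.18054) + (-0.26865) + (-0.18054)) = 1.76701.
With S = 7 species, ln S = 1.94591, so J = 1.76701/1.94591 = 0.90806, i.e. 0.908 to 3 decimal places.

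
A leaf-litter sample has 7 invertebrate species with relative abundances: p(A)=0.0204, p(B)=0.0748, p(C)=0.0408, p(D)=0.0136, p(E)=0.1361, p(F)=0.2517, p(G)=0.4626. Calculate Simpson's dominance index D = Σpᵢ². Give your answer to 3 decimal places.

D = 0.0204² + 0.0748² + 0.0408² + 0.0136² + 0.1361² + 0.2517² + 0.4626² = 0.00042 + 0.00560 + 0.00166 + 0.00018 + 0.01852 + 0.06335 + 0.21400 = 0.30374 (working shown to 5 dp, full precision carried).
To 3 decimal places, D = 0.304.

0.304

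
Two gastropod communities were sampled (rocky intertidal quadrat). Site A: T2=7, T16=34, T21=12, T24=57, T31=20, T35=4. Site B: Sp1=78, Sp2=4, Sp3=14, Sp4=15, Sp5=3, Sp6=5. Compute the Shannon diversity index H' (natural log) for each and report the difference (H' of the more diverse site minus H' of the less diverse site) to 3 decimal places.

Site A: N=134, proportions 0.05224, 0.25373, 0.08955, 0.42537, 0.14925, 0.02985, giving H' = 1.47060 (working shown to 5 dp, full precision carried).
Site B: N=119, proportions 0.65546, 0.03361, 0.11765, 0.12605, 0.02521, 0.04202, giving H' = 1.12972.
Difference = |1.47060 − 1.12972| = 0.34088, i.e. 0.341 to 3 decimal places.

0.341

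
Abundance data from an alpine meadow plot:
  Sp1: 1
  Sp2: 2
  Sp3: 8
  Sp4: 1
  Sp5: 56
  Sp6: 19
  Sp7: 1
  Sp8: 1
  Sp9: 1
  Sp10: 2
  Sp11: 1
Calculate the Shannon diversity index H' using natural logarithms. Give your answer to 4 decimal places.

Total N = 1+2+8+1+56+19+1+1+1+2+1 = 93, so the proportions are 0.010753, 0.021505, 0.086022, 0.010753, 0.602151, 0.204301, 0.010753, 0.010753, 0.010753, 0.021505, 0.010753 (working shown to 6 dp, full precision carried).
Each pᵢ ln pᵢ term: 0.010753×(-4.532599)=-0.048738, 0.021505×(-3.839452)=-0.082569, 0.086022×(-2.453158)=-0.211024, 0.010753×(-4.532599)=-0.048738, 0.602151×(-0.507248)=-0.305440, 0.204301×(-1.588161)=-0.324463, 0.010753×(-4.532599)=-0.048738, 0.010753×(-4.532599)=-0.048738, 0.010753×(-4.532599)=-0.048738, 0.021505×(-3.839452)=-0.082569, 0.010753×(-4.532599)=-0.048738.
Sum = -1.298490, so H' = 1.2985.

1.2985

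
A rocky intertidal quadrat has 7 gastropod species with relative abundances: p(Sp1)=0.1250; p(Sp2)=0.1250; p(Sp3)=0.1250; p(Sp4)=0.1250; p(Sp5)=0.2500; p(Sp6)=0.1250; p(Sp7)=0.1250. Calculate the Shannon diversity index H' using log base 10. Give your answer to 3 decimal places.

0.828

Each pᵢ log₁₀ pᵢ term (working shown to 5 dp, full precision carried): 0.125×(-0.90309)=-0.11289, 0.125×(-0.90309)=-0.11289, 0.125×(-0.90309)=-0.11289, 0.125×(-0.90309)=-0.11289, 0.25×(-0.60206)=-0.15051, 0.125×(-0.90309)=-0.11289, 0.125×(-0.90309)=-0.11289.
Sum = -0.82783, so H' = 0.828.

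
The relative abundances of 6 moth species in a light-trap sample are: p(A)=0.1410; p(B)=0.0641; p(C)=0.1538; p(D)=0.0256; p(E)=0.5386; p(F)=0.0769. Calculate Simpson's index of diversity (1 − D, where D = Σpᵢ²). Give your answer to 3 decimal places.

D = 0.141² + 0.0641² + 0.1538² + 0.0256² + 0.5386² + 0.0769² = 0.01988 + 0.00411 + 0.02365 + 0.00066 + 0.29009 + 0.00591 = 0.34430 (working shown to 5 dp, full precision carried).
So 1 − D = 0.65570, i.e. 0.656 to 3 decimal places.

0.656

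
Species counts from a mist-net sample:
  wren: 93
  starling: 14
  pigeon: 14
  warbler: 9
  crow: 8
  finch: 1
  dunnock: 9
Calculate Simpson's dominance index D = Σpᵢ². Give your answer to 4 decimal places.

Total N = 93+14+14+9+8+1+9 = 148, so the proportions are 0.628378, 0.094595, 0.094595, 0.060811, 0.054054, 0.006757, 0.060811 (working shown to 6 dp, full precision carried).
D = 0.628378² + 0.094595² + 0.094595² + 0.060811² + 0.054054² + 0.006757² + 0.060811² = 0.394859 + 0.008948 + 0.008948 + 0.003698 + 0.002922 + 0.000046 + 0.003698 = 0.423119.
To 4 decimal places, D = 0.4231.

0.4231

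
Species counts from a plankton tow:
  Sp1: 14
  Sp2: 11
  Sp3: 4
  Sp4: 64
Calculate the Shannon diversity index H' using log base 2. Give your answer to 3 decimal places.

1.342

Total N = 14+11+4+64 = 93, so the proportions are 0.15054, 0.11828, 0.04301, 0.68817 (working shown to 5 dp, full precision carried).
Each pᵢ log₂ pᵢ term: 0.15054×(-2.73180)=-0.41124, 0.11828×(-3.07973)=-0.36427, 0.04301×(-4.53916)=-0.19523, 0.68817×(-0.53916)=-0.37103.
Sum = -1.34177, so H' = 1.342.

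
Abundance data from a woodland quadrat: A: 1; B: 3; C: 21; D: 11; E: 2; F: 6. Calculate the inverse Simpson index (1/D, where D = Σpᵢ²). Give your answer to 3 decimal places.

3.163

Total N = 1+3+21+11+2+6 = 44, so the proportions are 0.0227273, 0.0681818, 0.4772727, 0.25, 0.0454545, 0.1363636 (working shown to 7 dp, full precision carried).
D = 0.0227273² + 0.0681818² + 0.4772727² + 0.25² + 0.0454545² + 0.1363636² = 0.0005165 + 0.0046488 + 0.2277893 + 0.0625000 + 0.0020661 + 0.0185950 = 0.3161157.
So 1/D = 3.16340, i.e. 3.163 to 3 decimal places.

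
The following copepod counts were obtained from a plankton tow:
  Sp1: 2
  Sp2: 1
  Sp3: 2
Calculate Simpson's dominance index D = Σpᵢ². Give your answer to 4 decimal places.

Total N = 2+1+2 = 5, so the proportions are 0.4, 0.2, 0.4 (working shown to 6 dp, full precision carried).
D = 0.4² + 0.2² + 0.4² = 0.160000 + 0.040000 + 0.160000 = 0.360000.
To 4 decimal places, D = 0.3600.

0.3600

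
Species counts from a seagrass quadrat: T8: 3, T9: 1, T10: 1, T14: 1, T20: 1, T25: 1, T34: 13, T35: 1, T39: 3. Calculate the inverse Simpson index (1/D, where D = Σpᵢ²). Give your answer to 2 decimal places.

3.24

Total N = 3+1+1+1+1+1+13+1+3 = 25, so the proportions are 0.12, 0.04, 0.04, 0.04, 0.04, 0.04, 0.52, 0.04, 0.12 (working shown to 6 dp, full precision carried).
D = 0.12² + 0.04² + 0.04² + 0.04² + 0.04² + 0.04² + 0.52² + 0.04² + 0.12² = 0.014400 + 0.001600 + 0.001600 + 0.001600 + 0.001600 + 0.001600 + 0.270400 + 0.001600 + 0.014400 = 0.308800.
So 1/D = 3.2383, i.e. 3.24 to 2 decimal places.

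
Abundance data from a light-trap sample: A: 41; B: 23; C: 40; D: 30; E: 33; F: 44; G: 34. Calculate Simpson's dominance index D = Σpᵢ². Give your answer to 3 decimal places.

0.148

Total N = 41+23+40+30+33+44+34 = 245, so the proportions are 0.16735, 0.09388, 0.16327, 0.12245, 0.13469, 0.17959, 0.13878 (working shown to 5 dp, full precision carried).
D = 0.16735² + 0.09388² + 0.16327² + 0.12245² + 0.13469² + 0.17959² + 0.13878² = 0.02800 + 0.00881 + 0.02666 + 0.01499 + 0.01814 + 0.03225 + 0.01926 = 0.14812.
To 3 decimal places, D = 0.148.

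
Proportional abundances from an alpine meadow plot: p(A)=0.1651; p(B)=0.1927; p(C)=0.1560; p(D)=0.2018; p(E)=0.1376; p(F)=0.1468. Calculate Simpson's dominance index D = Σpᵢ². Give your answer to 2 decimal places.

0.17

D = 0.1651² + 0.1927² + 0.156² + 0.2018² + 0.1376² + 0.1468² = 0.0273 + 0.0371 + 0.0243 + 0.0407 + 0.0189 + 0.0216 = 0.1699 (working shown to 4 dp, full precision carried).
To 2 decimal places, D = 0.17.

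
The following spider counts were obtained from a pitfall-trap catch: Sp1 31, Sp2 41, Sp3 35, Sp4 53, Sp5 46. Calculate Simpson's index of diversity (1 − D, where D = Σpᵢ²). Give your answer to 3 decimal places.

0.793

Total N = 31+41+35+53+46 = 206, so the proportions are 0.15049, 0.19903, 0.1699, 0.25728, 0.2233 (working shown to 5 dp, full precision carried).
D = 0.15049² + 0.19903² + 0.1699² + 0.25728² + 0.2233² = 0.02265 + 0.03961 + 0.02887 + 0.06619 + 0.04986 = 0.20718.
So 1 − D = 0.79282, i.e. 0.793 to 3 decimal places.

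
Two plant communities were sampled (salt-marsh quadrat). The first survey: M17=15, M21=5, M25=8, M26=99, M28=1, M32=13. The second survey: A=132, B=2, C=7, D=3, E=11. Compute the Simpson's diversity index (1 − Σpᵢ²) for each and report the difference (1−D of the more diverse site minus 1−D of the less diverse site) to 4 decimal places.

0.2155

The first survey: N=141, proportions 0.106383, 0.035461, 0.056738, 0.702128, 0.007092, 0.092199, giving 1−D = 0.482672 (working shown to 6 dp, full precision carried).
The second survey: N=155, proportions 0.851613, 0.012903, 0.045161, 0.019355, 0.070968, giving 1−D = 0.267138.
Difference = |0.482672 − 0.267138| = 0.215534, i.e. 0.2155 to 4 decimal places.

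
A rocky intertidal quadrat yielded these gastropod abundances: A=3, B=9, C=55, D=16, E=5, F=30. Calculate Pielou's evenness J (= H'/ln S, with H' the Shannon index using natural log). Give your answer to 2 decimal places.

Total N = 3+9+55+16+5+30 = 118, so the proportions are 0.0254, 0.0763, 0.4661, 0.1356, 0.0424, 0.2542 (working shown to 4 dp, full precision carried).
H' = −Σ pᵢ ln pᵢ = −((-0.0934) + (-0.1963) + (-0.3558) + (-0.2709) + (-0.1340) + (-0.3482)) = 1.3985.
With S = 6 species, ln S = 1.7918, so J = 1.3985/1.7918 = 0.7805, i.e. 0.78 to 2 decimal places.

0.78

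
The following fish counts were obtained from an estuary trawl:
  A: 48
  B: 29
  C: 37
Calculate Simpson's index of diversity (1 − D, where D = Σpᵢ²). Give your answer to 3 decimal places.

0.653

Total N = 48+29+37 = 114, so the proportions are 0.42105, 0.25439, 0.32456 (working shown to 5 dp, full precision carried).
D = 0.42105² + 0.25439² + 0.32456² = 0.17729 + 0.06471 + 0.10534 = 0.34734.
So 1 − D = 0.65266, i.e. 0.653 to 3 decimal places.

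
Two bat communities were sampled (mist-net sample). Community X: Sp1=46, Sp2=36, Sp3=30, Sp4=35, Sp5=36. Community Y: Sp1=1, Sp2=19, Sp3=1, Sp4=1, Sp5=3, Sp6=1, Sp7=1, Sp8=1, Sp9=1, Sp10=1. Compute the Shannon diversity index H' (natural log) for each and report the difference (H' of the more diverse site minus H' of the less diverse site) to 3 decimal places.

0.173

Community X: N=183, proportions 0.2513661, 0.1967213, 0.1639344, 0.1912568, 0.1967213, giving H' = 1.5996284 (working shown to 7 dp, full precision carried).
Community Y: N=30, proportions 0.0333333, 0.6333333, 0.0333333, 0.0333333, 0.1, 0.0333333, 0.0333333, 0.0333333, 0.0333333, 0.0333333, giving H' = 1.4265248.
Difference = |1.5996284 − 1.4265248| = 0.1731036, i.e. 0.173 to 3 decimal places.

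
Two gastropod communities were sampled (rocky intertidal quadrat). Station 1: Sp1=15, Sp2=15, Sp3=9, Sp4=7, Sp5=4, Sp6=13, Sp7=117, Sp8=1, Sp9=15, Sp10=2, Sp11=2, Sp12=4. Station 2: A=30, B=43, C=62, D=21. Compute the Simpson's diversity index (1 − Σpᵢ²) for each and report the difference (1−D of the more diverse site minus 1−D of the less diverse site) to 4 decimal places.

Station 1: N=204, proportions 0.073529, 0.073529, 0.044118, 0.034314, 0.019608, 0.063725, 0.573529, 0.004902, 0.073529, 0.009804, 0.009804, 0.019608, giving 1−D = 0.646674 (working shown to 6 dp, full precision carried).
Station 2: N=156, proportions 0.192308, 0.275641, 0.397436, 0.134615, giving 1−D = 0.710963.
Difference = |0.646674 − 0.710963| = 0.064289, i.e. 0.0643 to 4 decimal places.

0.0643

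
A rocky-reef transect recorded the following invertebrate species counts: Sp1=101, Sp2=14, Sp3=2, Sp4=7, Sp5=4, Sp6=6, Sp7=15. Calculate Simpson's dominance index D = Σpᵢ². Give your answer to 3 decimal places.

Total N = 101+14+2+7+4+6+15 = 149, so the proportions are 0.67785, 0.09396, 0.01342, 0.04698, 0.02685, 0.04027, 0.10067 (working shown to 5 dp, full precision carried).
D = 0.67785² + 0.09396² + 0.01342² + 0.04698² + 0.02685² + 0.04027² + 0.10067² = 0.45948 + 0.00883 + 0.00018 + 0.00221 + 0.00072 + 0.00162 + 0.01013 = 0.48318.
To 3 decimal places, D = 0.483.

0.483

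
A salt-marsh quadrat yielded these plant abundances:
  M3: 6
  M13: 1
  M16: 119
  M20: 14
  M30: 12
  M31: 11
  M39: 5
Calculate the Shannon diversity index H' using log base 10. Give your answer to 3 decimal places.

Total N = 6+1+119+14+12+11+5 = 168, so the proportions are 0.03571, 0.00595, 0.70833, 0.08333, 0.07143, 0.06548, 0.02976 (working shown to 5 dp, full precision carried).
Each pᵢ log₁₀ pᵢ term: 0.03571×(-1.44716)=-0.05168, 0.00595×(-2.22531)=-0.01325, 0.70833×(-0.14976)=-0.10608, 0.08333×(-1.07918)=-0.08993, 0.07143×(-1.14613)=-0.08187, 0.06548×(-1.18392)=-0.07752, 0.02976×(-1.52634)=-0.04543.
Sum = -0.46575, so H' = 0.466.

0.466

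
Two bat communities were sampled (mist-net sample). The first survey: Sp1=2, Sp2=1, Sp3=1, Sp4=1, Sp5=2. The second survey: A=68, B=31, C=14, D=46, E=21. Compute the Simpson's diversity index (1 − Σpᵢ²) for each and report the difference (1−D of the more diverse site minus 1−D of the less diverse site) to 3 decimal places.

0.033

The first survey: N=7, proportions 0.28571, 0.14286, 0.14286, 0.14286, 0.28571, giving 1−D = 0.77551 (working shown to 5 dp, full precision carried).
The second survey: N=180, proportions 0.37778, 0.17222, 0.07778, 0.25556, 0.11667, giving 1−D = 0.74265.
Difference = |0.77551 − 0.74265| = 0.03286, i.e. 0.033 to 3 decimal places.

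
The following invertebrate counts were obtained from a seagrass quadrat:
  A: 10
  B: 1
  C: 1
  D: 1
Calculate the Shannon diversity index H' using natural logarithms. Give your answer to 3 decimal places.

Total N = 10+1+1+1 = 13, so the proportions are 0.76923, 0.07692, 0.07692, 0.07692 (working shown to 5 dp, full precision carried).
Each pᵢ ln pᵢ term: 0.76923×(-0.26236)=-0.20182, 0.07692×(-2.56495)=-0.19730, 0.07692×(-2.56495)=-0.19730, 0.07692×(-2.56495)=-0.19730.
Sum = -0.79373, so H' = 0.794.

0.794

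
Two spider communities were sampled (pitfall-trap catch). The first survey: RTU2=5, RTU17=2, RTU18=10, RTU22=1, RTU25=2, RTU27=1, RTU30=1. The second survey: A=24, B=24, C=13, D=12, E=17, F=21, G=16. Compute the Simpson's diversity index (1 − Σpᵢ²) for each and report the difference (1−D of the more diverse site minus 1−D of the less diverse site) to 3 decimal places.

The first survey: N=22, proportions 0.22727, 0.09091, 0.45455, 0.04545, 0.09091, 0.04545, 0.04545, giving 1−D = 0.71901 (working shown to 5 dp, full precision carried).
The second survey: N=127, proportions 0.18898, 0.18898, 0.10236, 0.09449, 0.13386, 0.16535, 0.12598, giving 1−D = 0.84804.
Difference = |0.71901 − 0.84804| = 0.12903, i.e. 0.129 to 3 decimal places.

0.129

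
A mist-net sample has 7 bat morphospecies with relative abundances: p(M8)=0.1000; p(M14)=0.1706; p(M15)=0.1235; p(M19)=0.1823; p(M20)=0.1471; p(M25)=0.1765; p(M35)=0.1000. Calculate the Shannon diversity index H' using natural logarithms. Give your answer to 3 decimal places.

1.919

Each pᵢ ln pᵢ term (working shown to 5 dp, full precision carried): 0.1×(-2.30259)=-0.23026, 0.1706×(-1.76843)=-0.30169, 0.1235×(-2.09151)=-0.25830, 0.1823×(-1.70210)=-0.31029, 0.1471×(-1.91664)=-0.28194, 0.1765×(-1.73443)=-0.30613, 0.1×(-2.30259)=-0.23026.
Sum = -1.91887, so H' = 1.919.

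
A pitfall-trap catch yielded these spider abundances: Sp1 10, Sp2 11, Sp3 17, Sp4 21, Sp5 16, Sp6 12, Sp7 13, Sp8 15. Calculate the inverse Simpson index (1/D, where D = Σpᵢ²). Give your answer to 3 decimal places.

7.579

Total N = 10+11+17+21+16+12+13+15 = 115, so the proportions are 0.0869565, 0.0956522, 0.1478261, 0.1826087, 0.1391304, 0.1043478, 0.1130435, 0.1304348 (working shown to 7 dp, full precision carried).
D = 0.0869565² + 0.0956522² + 0.1478261² + 0.1826087² + 0.1391304² + 0.1043478² + 0.1130435² + 0.1304348² = 0.0075614 + 0.0091493 + 0.0218526 + 0.0333459 + 0.0193573 + 0.0108885 + 0.0127788 + 0.0170132 = 0.1319471.
So 1/D = 7.57880, i.e. 7.579 to 3 decimal places.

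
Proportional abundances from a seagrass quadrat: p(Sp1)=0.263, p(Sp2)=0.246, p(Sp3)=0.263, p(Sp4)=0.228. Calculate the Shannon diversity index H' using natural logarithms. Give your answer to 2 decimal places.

1.38

Each pᵢ ln pᵢ term (working shown to 4 dp, full precision carried): 0.263×(-1.3356)=-0.3513, 0.246×(-1.4024)=-0.3450, 0.263×(-1.3356)=-0.3513, 0.228×(-1.4784)=-0.3371.
Sum = -1.3846, so H' = 1.38.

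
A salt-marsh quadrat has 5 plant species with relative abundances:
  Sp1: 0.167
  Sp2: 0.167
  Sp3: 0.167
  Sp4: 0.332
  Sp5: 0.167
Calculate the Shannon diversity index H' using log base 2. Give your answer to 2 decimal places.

2.25

Each pᵢ log₂ pᵢ term (working shown to 4 dp, full precision carried): 0.167×(-2.5821)=-0.4312, 0.167×(-2.5821)=-0.4312, 0.167×(-2.5821)=-0.4312, 0.332×(-1.5907)=-0.5281, 0.167×(-2.5821)=-0.4312.
Sum = -2.2530, so H' = 2.25.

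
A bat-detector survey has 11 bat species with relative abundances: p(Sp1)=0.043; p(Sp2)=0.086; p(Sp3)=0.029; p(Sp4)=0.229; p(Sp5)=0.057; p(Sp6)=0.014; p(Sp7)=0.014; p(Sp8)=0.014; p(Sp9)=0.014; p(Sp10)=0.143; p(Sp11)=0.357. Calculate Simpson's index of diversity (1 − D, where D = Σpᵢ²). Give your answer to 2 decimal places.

0.79

D = 0.043² + 0.086² + 0.029² + 0.229² + 0.057² + 0.014² + 0.014² + 0.014² + 0.014² + 0.143² + 0.357² = 0.0018 + 0.0074 + 0.0008 + 0.0524 + 0.0032 + 0.0002 + 0.0002 + 0.0002 + 0.0002 + 0.0204 + 0.1274 = 0.2145 (working shown to 4 dp, full precision carried).
So 1 − D = 0.7855, i.e. 0.79 to 2 decimal places.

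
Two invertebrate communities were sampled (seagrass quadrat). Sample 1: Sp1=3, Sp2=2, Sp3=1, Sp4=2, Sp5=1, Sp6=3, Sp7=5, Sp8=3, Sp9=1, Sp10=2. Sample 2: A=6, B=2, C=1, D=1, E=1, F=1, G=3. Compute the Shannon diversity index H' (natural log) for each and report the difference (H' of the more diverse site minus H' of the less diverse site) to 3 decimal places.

Sample 1: N=23, proportions 0.13043, 0.08696, 0.04348, 0.08696, 0.04348, 0.13043, 0.21739, 0.13043, 0.04348, 0.08696, giving H' = 2.17490 (working shown to 5 dp, full precision carried).
Sample 2: N=15, proportions 0.4, 0.13333, 0.06667, 0.06667, 0.06667, 0.06667, 0.2, giving H' = 1.67920.
Difference = |2.17490 − 1.67920| = 0.49570, i.e. 0.496 to 3 decimal places.

0.496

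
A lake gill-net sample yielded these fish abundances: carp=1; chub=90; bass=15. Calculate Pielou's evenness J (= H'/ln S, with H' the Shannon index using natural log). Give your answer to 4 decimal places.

Total N = 1+90+15 = 106, so the proportions are 0.009434, 0.849057, 0.141509 (working shown to 6 dp, full precision carried).
H' = −Σ pᵢ ln pᵢ = −((-0.043995) + (-0.138931) + (-0.276706)) = 0.459631.
With S = 3 species, ln S = 1.098612, so J = 0.459631/1.098612 = 0.418374, i.e. 0.4184 to 4 decimal places.

0.4184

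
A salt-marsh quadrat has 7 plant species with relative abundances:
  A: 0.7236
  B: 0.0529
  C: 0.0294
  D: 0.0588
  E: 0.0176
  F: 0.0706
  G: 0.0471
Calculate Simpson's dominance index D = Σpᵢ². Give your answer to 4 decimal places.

D = 0.7236² + 0.0529² + 0.0294² + 0.0588² + 0.0176² + 0.0706² + 0.0471² = 0.523597 + 0.002798 + 0.000864 + 0.003457 + 0.000310 + 0.004984 + 0.002218 = 0.538230 (working shown to 6 dp, full precision carried).
To 4 decimal places, D = 0.5382.

0.5382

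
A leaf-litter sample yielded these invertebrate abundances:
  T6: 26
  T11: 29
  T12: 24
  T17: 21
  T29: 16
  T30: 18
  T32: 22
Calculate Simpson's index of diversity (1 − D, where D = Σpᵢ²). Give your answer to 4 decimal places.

0.8522

Total N = 26+29+24+21+16+18+22 = 156, so the proportions are 0.166667, 0.185897, 0.153846, 0.134615, 0.102564, 0.115385, 0.141026 (working shown to 6 dp, full precision carried).
D = 0.166667² + 0.185897² + 0.153846² + 0.134615² + 0.102564² + 0.115385² + 0.141026² = 0.027778 + 0.034558 + 0.023669 + 0.018121 + 0.010519 + 0.013314 + 0.019888 = 0.147847.
So 1 − D = 0.852153, i.e. 0.8522 to 4 decimal places.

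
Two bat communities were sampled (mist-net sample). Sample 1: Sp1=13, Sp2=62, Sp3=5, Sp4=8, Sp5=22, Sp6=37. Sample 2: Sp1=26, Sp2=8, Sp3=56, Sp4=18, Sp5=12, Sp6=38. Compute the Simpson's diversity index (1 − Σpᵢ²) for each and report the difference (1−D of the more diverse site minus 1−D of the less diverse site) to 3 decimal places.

Sample 1: N=147, proportions 0.08844, 0.42177, 0.03401, 0.05442, 0.14966, 0.2517, giving 1−D = 0.72442 (working shown to 5 dp, full precision carried).
Sample 2: N=158, proportions 0.16456, 0.05063, 0.35443, 0.11392, 0.07595, 0.24051, giving 1−D = 0.76815.
Difference = |0.72442 − 0.76815| = 0.04373, i.e. 0.044 to 3 decimal places.

0.044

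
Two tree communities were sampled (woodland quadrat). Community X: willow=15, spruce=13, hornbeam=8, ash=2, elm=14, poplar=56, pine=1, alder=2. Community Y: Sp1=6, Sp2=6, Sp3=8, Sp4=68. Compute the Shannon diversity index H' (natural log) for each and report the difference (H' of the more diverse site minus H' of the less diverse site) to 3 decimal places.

0.721

Community X: N=111, proportions 0.13514, 0.11712, 0.07207, 0.01802, 0.12613, 0.5045, 0.00901, 0.01802, giving H' = 1.50467 (working shown to 5 dp, full precision carried).
Community Y: N=88, proportions 0.06818, 0.06818, 0.09091, 0.77273, giving H' = 0.78344.
Difference = |1.50467 − 0.78344| = 0.72123, i.e. 0.721 to 3 decimal places.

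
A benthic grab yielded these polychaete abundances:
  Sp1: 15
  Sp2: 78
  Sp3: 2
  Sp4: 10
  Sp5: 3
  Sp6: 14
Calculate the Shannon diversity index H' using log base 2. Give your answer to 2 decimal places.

1.67

Total N = 15+78+2+10+3+14 = 122, so the proportions are 0.123, 0.6393, 0.0164, 0.082, 0.0246, 0.1148 (working shown to 4 dp, full precision carried).
Each pᵢ log₂ pᵢ term: 0.123×(-3.0238)=-0.3718, 0.6393×(-0.6453)=-0.4126, 0.0164×(-5.9307)=-0.0972, 0.082×(-3.6088)=-0.2958, 0.0246×(-5.3458)=-0.1315, 0.1148×(-3.1234)=-0.3584.
Sum = -1.6673, so H' = 1.67.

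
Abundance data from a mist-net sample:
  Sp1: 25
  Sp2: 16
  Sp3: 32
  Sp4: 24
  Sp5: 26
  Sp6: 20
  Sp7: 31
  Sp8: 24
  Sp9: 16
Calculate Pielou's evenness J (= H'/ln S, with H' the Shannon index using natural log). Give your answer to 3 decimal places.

Total N = 25+16+32+24+26+20+31+24+16 = 214, so the proportions are 0.11682, 0.07477, 0.14953, 0.11215, 0.1215, 0.09346, 0.14486, 0.11215, 0.07477 (working shown to 5 dp, full precision carried).
H' = −Σ pᵢ ln pᵢ = −((-0.25083) + (-0.19390) + (-0.28415) + (-0.24537) + (-0.25610) + (-0.22152) + (-0.27987) + (-0.24537) + (-0.19390)) = 2.17101.
With S = 9 species, ln S = 2.19722, so J = 2.17101/2.19722 = 0.98807, i.e. 0.988 to 3 decimal places.

0.988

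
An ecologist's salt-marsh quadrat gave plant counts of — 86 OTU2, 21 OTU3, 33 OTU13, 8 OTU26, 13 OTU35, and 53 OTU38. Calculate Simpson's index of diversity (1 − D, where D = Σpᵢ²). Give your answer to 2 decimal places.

0.74

Total N = 86+21+33+8+13+53 = 214, so the proportions are 0.4019, 0.0981, 0.1542, 0.0374, 0.0607, 0.2477 (working shown to 4 dp, full precision carried).
D = 0.4019² + 0.0981² + 0.1542² + 0.0374² + 0.0607² + 0.2477² = 0.1615 + 0.0096 + 0.0238 + 0.0014 + 0.0037 + 0.0613 = 0.2613.
So 1 − D = 0.7387, i.e. 0.74 to 2 decimal places.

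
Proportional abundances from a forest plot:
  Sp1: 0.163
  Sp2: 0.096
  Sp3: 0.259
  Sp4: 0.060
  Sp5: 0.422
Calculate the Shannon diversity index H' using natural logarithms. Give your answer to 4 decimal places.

1.4034

Each pᵢ ln pᵢ term (working shown to 6 dp, full precision carried): 0.163×(-1.814005)=-0.295683, 0.096×(-2.343407)=-0.224967, 0.259×(-1.350927)=-0.349890, 0.06×(-2.813411)=-0.168805, 0.422×(-0.862750)=-0.364080.
Sum = -1.403425, so H' = 1.4034.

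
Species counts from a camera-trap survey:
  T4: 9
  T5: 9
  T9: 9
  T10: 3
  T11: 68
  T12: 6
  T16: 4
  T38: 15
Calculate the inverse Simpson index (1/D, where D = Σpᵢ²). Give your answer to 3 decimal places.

2.936

Total N = 9+9+9+3+68+6+4+15 = 123, so the proportions are 0.073171, 0.073171, 0.073171, 0.02439, 0.552846, 0.04878, 0.03252, 0.121951 (working shown to 6 dp, full precision carried).
D = 0.073171² + 0.073171² + 0.073171² + 0.02439² + 0.552846² + 0.04878² + 0.03252² + 0.121951² = 0.005354 + 0.005354 + 0.005354 + 0.000595 + 0.305638 + 0.002380 + 0.001058 + 0.014872 = 0.340604.
So 1/D = 2.93596, i.e. 2.936 to 3 decimal places.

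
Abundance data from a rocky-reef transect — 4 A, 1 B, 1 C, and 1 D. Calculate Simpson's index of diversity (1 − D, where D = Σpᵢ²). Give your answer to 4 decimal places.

0.6122

Total N = 4+1+1+1 = 7, so the proportions are 0.571429, 0.142857, 0.142857, 0.142857 (working shown to 6 dp, full precision carried).
D = 0.571429² + 0.142857² + 0.142857² + 0.142857² = 0.326531 + 0.020408 + 0.020408 + 0.020408 = 0.387755.
So 1 − D = 0.612245, i.e. 0.6122 to 4 decimal places.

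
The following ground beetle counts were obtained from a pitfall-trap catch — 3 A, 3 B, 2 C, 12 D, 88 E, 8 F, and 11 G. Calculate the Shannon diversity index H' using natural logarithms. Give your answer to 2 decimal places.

Total N = 3+3+2+12+88+8+11 = 127, so the proportions are 0.0236, 0.0236, 0.0157, 0.0945, 0.6929, 0.063, 0.0866 (working shown to 4 dp, full precision carried).
Each pᵢ ln pᵢ term: 0.0236×(-3.7456)=-0.0885, 0.0236×(-3.7456)=-0.0885, 0.0157×(-4.1510)=-0.0654, 0.0945×(-2.3593)=-0.2229, 0.6929×(-0.3669)=-0.2542, 0.063×(-2.7647)=-0.1742, 0.0866×(-2.4463)=-0.2119.
Sum = -1.1055, so H' = 1.11.

1.11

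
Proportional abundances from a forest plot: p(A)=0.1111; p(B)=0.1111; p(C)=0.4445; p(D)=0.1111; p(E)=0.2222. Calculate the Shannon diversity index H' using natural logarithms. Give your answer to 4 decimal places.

1.4270

Each pᵢ ln pᵢ term (working shown to 6 dp, full precision carried): 0.1111×(-2.197325)=-0.244123, 0.1111×(-2.197325)=-0.244123, 0.4445×(-0.810805)=-0.360403, 0.1111×(-2.197325)=-0.244123, 0.2222×(-1.504177)=-0.334228.
Sum = -1.426999, so H' = 1.4270.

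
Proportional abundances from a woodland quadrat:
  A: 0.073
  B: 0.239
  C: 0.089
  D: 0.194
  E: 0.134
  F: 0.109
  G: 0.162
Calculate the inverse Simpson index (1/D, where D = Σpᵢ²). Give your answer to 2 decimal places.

D = 0.073² + 0.239² + 0.089² + 0.194² + 0.134² + 0.109² + 0.162² = 0.005329 + 0.057121 + 0.007921 + 0.037636 + 0.017956 + 0.011881 + 0.026244 = 0.164088 (working shown to 6 dp, full precision carried).
So 1/D = 6.0943, i.e. 6.09 to 2 decimal places.

6.09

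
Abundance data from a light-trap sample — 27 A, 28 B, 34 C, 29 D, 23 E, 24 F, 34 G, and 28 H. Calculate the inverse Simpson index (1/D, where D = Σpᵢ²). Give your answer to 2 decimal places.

Total N = 27+28+34+29+23+24+34+28 = 227, so the proportions are 0.118943, 0.123348, 0.14978, 0.127753, 0.101322, 0.105727, 0.14978, 0.123348 (working shown to 6 dp, full precision carried).
D = 0.118943² + 0.123348² + 0.14978² + 0.127753² + 0.101322² + 0.105727² + 0.14978² + 0.123348² = 0.014147 + 0.015215 + 0.022434 + 0.016321 + 0.010266 + 0.011178 + 0.022434 + 0.015215 = 0.127210.
So 1/D = 7.8610, i.e. 7.86 to 2 decimal places.

7.86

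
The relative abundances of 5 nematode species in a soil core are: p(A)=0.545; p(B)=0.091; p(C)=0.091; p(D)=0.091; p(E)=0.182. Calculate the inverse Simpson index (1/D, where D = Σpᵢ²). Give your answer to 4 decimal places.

D = 0.545² + 0.091² + 0.091² + 0.091² + 0.182² = 0.2970250 + 0.0082810 + 0.0082810 + 0.0082810 + 0.0331240 = 0.3549920 (working shown to 7 dp, full precision carried).
So 1/D = 2.816965, i.e. 2.8170 to 4 decimal places.

2.8170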